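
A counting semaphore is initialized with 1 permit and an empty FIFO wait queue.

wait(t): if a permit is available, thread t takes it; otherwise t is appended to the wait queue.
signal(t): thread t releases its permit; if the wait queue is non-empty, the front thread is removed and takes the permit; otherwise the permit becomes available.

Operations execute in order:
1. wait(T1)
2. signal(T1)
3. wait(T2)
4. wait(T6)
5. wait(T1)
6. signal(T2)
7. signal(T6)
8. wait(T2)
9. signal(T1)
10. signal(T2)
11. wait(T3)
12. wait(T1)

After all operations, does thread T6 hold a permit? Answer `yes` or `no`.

Answer: no

Derivation:
Step 1: wait(T1) -> count=0 queue=[] holders={T1}
Step 2: signal(T1) -> count=1 queue=[] holders={none}
Step 3: wait(T2) -> count=0 queue=[] holders={T2}
Step 4: wait(T6) -> count=0 queue=[T6] holders={T2}
Step 5: wait(T1) -> count=0 queue=[T6,T1] holders={T2}
Step 6: signal(T2) -> count=0 queue=[T1] holders={T6}
Step 7: signal(T6) -> count=0 queue=[] holders={T1}
Step 8: wait(T2) -> count=0 queue=[T2] holders={T1}
Step 9: signal(T1) -> count=0 queue=[] holders={T2}
Step 10: signal(T2) -> count=1 queue=[] holders={none}
Step 11: wait(T3) -> count=0 queue=[] holders={T3}
Step 12: wait(T1) -> count=0 queue=[T1] holders={T3}
Final holders: {T3} -> T6 not in holders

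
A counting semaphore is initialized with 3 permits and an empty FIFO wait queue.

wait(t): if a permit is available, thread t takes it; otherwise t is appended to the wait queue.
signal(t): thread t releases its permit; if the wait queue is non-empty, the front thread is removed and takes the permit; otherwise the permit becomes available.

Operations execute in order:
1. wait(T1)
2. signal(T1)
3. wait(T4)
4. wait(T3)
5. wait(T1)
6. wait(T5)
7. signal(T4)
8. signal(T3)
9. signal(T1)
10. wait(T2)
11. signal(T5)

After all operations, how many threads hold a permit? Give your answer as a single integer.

Answer: 1

Derivation:
Step 1: wait(T1) -> count=2 queue=[] holders={T1}
Step 2: signal(T1) -> count=3 queue=[] holders={none}
Step 3: wait(T4) -> count=2 queue=[] holders={T4}
Step 4: wait(T3) -> count=1 queue=[] holders={T3,T4}
Step 5: wait(T1) -> count=0 queue=[] holders={T1,T3,T4}
Step 6: wait(T5) -> count=0 queue=[T5] holders={T1,T3,T4}
Step 7: signal(T4) -> count=0 queue=[] holders={T1,T3,T5}
Step 8: signal(T3) -> count=1 queue=[] holders={T1,T5}
Step 9: signal(T1) -> count=2 queue=[] holders={T5}
Step 10: wait(T2) -> count=1 queue=[] holders={T2,T5}
Step 11: signal(T5) -> count=2 queue=[] holders={T2}
Final holders: {T2} -> 1 thread(s)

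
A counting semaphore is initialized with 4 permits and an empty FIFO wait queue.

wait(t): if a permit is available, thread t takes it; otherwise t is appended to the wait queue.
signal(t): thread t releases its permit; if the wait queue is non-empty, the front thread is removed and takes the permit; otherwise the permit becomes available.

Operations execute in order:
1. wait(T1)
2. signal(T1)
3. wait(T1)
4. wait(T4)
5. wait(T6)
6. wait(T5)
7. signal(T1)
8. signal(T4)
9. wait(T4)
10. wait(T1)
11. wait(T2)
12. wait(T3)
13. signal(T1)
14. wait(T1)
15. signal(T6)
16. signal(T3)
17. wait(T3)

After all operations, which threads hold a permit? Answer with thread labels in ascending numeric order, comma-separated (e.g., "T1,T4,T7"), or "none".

Answer: T1,T2,T4,T5

Derivation:
Step 1: wait(T1) -> count=3 queue=[] holders={T1}
Step 2: signal(T1) -> count=4 queue=[] holders={none}
Step 3: wait(T1) -> count=3 queue=[] holders={T1}
Step 4: wait(T4) -> count=2 queue=[] holders={T1,T4}
Step 5: wait(T6) -> count=1 queue=[] holders={T1,T4,T6}
Step 6: wait(T5) -> count=0 queue=[] holders={T1,T4,T5,T6}
Step 7: signal(T1) -> count=1 queue=[] holders={T4,T5,T6}
Step 8: signal(T4) -> count=2 queue=[] holders={T5,T6}
Step 9: wait(T4) -> count=1 queue=[] holders={T4,T5,T6}
Step 10: wait(T1) -> count=0 queue=[] holders={T1,T4,T5,T6}
Step 11: wait(T2) -> count=0 queue=[T2] holders={T1,T4,T5,T6}
Step 12: wait(T3) -> count=0 queue=[T2,T3] holders={T1,T4,T5,T6}
Step 13: signal(T1) -> count=0 queue=[T3] holders={T2,T4,T5,T6}
Step 14: wait(T1) -> count=0 queue=[T3,T1] holders={T2,T4,T5,T6}
Step 15: signal(T6) -> count=0 queue=[T1] holders={T2,T3,T4,T5}
Step 16: signal(T3) -> count=0 queue=[] holders={T1,T2,T4,T5}
Step 17: wait(T3) -> count=0 queue=[T3] holders={T1,T2,T4,T5}
Final holders: T1,T2,T4,T5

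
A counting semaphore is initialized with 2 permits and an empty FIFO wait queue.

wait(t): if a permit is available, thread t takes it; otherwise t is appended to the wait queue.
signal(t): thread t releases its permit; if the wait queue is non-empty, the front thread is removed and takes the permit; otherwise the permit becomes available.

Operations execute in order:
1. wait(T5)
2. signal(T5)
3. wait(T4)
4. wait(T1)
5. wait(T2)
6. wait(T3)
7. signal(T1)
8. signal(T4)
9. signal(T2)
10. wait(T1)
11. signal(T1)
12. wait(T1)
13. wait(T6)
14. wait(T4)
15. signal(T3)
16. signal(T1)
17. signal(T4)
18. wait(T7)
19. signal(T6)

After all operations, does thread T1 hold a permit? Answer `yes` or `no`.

Answer: no

Derivation:
Step 1: wait(T5) -> count=1 queue=[] holders={T5}
Step 2: signal(T5) -> count=2 queue=[] holders={none}
Step 3: wait(T4) -> count=1 queue=[] holders={T4}
Step 4: wait(T1) -> count=0 queue=[] holders={T1,T4}
Step 5: wait(T2) -> count=0 queue=[T2] holders={T1,T4}
Step 6: wait(T3) -> count=0 queue=[T2,T3] holders={T1,T4}
Step 7: signal(T1) -> count=0 queue=[T3] holders={T2,T4}
Step 8: signal(T4) -> count=0 queue=[] holders={T2,T3}
Step 9: signal(T2) -> count=1 queue=[] holders={T3}
Step 10: wait(T1) -> count=0 queue=[] holders={T1,T3}
Step 11: signal(T1) -> count=1 queue=[] holders={T3}
Step 12: wait(T1) -> count=0 queue=[] holders={T1,T3}
Step 13: wait(T6) -> count=0 queue=[T6] holders={T1,T3}
Step 14: wait(T4) -> count=0 queue=[T6,T4] holders={T1,T3}
Step 15: signal(T3) -> count=0 queue=[T4] holders={T1,T6}
Step 16: signal(T1) -> count=0 queue=[] holders={T4,T6}
Step 17: signal(T4) -> count=1 queue=[] holders={T6}
Step 18: wait(T7) -> count=0 queue=[] holders={T6,T7}
Step 19: signal(T6) -> count=1 queue=[] holders={T7}
Final holders: {T7} -> T1 not in holders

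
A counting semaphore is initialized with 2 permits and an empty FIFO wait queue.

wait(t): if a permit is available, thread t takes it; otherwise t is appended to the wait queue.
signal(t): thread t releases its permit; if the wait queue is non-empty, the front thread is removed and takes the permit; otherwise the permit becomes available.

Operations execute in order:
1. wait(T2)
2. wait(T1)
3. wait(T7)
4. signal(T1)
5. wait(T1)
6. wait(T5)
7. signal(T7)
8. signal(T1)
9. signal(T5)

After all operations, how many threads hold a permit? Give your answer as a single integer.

Answer: 1

Derivation:
Step 1: wait(T2) -> count=1 queue=[] holders={T2}
Step 2: wait(T1) -> count=0 queue=[] holders={T1,T2}
Step 3: wait(T7) -> count=0 queue=[T7] holders={T1,T2}
Step 4: signal(T1) -> count=0 queue=[] holders={T2,T7}
Step 5: wait(T1) -> count=0 queue=[T1] holders={T2,T7}
Step 6: wait(T5) -> count=0 queue=[T1,T5] holders={T2,T7}
Step 7: signal(T7) -> count=0 queue=[T5] holders={T1,T2}
Step 8: signal(T1) -> count=0 queue=[] holders={T2,T5}
Step 9: signal(T5) -> count=1 queue=[] holders={T2}
Final holders: {T2} -> 1 thread(s)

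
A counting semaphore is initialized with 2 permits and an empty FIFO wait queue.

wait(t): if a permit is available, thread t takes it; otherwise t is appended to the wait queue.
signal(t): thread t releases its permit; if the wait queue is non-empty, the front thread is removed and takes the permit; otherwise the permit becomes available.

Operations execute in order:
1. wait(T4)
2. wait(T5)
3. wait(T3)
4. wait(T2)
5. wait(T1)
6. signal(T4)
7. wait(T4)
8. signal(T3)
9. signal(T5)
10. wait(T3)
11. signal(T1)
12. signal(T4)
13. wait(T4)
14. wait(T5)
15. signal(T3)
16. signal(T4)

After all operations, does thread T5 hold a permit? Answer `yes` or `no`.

Step 1: wait(T4) -> count=1 queue=[] holders={T4}
Step 2: wait(T5) -> count=0 queue=[] holders={T4,T5}
Step 3: wait(T3) -> count=0 queue=[T3] holders={T4,T5}
Step 4: wait(T2) -> count=0 queue=[T3,T2] holders={T4,T5}
Step 5: wait(T1) -> count=0 queue=[T3,T2,T1] holders={T4,T5}
Step 6: signal(T4) -> count=0 queue=[T2,T1] holders={T3,T5}
Step 7: wait(T4) -> count=0 queue=[T2,T1,T4] holders={T3,T5}
Step 8: signal(T3) -> count=0 queue=[T1,T4] holders={T2,T5}
Step 9: signal(T5) -> count=0 queue=[T4] holders={T1,T2}
Step 10: wait(T3) -> count=0 queue=[T4,T3] holders={T1,T2}
Step 11: signal(T1) -> count=0 queue=[T3] holders={T2,T4}
Step 12: signal(T4) -> count=0 queue=[] holders={T2,T3}
Step 13: wait(T4) -> count=0 queue=[T4] holders={T2,T3}
Step 14: wait(T5) -> count=0 queue=[T4,T5] holders={T2,T3}
Step 15: signal(T3) -> count=0 queue=[T5] holders={T2,T4}
Step 16: signal(T4) -> count=0 queue=[] holders={T2,T5}
Final holders: {T2,T5} -> T5 in holders

Answer: yes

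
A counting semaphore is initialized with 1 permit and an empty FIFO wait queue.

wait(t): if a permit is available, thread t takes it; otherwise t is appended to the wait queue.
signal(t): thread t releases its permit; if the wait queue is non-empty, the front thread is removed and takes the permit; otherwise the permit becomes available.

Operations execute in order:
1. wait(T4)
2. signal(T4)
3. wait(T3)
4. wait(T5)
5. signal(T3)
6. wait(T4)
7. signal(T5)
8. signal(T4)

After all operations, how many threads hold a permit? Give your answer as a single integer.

Step 1: wait(T4) -> count=0 queue=[] holders={T4}
Step 2: signal(T4) -> count=1 queue=[] holders={none}
Step 3: wait(T3) -> count=0 queue=[] holders={T3}
Step 4: wait(T5) -> count=0 queue=[T5] holders={T3}
Step 5: signal(T3) -> count=0 queue=[] holders={T5}
Step 6: wait(T4) -> count=0 queue=[T4] holders={T5}
Step 7: signal(T5) -> count=0 queue=[] holders={T4}
Step 8: signal(T4) -> count=1 queue=[] holders={none}
Final holders: {none} -> 0 thread(s)

Answer: 0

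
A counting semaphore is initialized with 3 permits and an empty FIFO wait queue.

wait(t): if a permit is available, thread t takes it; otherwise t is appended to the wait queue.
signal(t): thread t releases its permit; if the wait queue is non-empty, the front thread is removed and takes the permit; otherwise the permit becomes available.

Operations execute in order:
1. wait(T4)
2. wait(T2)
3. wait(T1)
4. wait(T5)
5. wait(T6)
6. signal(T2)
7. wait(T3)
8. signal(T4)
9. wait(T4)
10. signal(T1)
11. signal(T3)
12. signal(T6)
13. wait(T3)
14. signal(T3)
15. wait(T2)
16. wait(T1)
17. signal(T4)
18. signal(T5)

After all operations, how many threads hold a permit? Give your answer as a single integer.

Answer: 2

Derivation:
Step 1: wait(T4) -> count=2 queue=[] holders={T4}
Step 2: wait(T2) -> count=1 queue=[] holders={T2,T4}
Step 3: wait(T1) -> count=0 queue=[] holders={T1,T2,T4}
Step 4: wait(T5) -> count=0 queue=[T5] holders={T1,T2,T4}
Step 5: wait(T6) -> count=0 queue=[T5,T6] holders={T1,T2,T4}
Step 6: signal(T2) -> count=0 queue=[T6] holders={T1,T4,T5}
Step 7: wait(T3) -> count=0 queue=[T6,T3] holders={T1,T4,T5}
Step 8: signal(T4) -> count=0 queue=[T3] holders={T1,T5,T6}
Step 9: wait(T4) -> count=0 queue=[T3,T4] holders={T1,T5,T6}
Step 10: signal(T1) -> count=0 queue=[T4] holders={T3,T5,T6}
Step 11: signal(T3) -> count=0 queue=[] holders={T4,T5,T6}
Step 12: signal(T6) -> count=1 queue=[] holders={T4,T5}
Step 13: wait(T3) -> count=0 queue=[] holders={T3,T4,T5}
Step 14: signal(T3) -> count=1 queue=[] holders={T4,T5}
Step 15: wait(T2) -> count=0 queue=[] holders={T2,T4,T5}
Step 16: wait(T1) -> count=0 queue=[T1] holders={T2,T4,T5}
Step 17: signal(T4) -> count=0 queue=[] holders={T1,T2,T5}
Step 18: signal(T5) -> count=1 queue=[] holders={T1,T2}
Final holders: {T1,T2} -> 2 thread(s)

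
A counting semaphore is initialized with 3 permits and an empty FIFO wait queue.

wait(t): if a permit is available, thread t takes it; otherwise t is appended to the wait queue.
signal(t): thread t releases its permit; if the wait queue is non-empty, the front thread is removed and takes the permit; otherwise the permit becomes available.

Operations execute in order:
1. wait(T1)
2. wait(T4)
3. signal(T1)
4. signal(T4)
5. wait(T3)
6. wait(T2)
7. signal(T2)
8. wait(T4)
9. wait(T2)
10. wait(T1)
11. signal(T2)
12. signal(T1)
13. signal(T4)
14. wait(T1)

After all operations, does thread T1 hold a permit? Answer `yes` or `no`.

Step 1: wait(T1) -> count=2 queue=[] holders={T1}
Step 2: wait(T4) -> count=1 queue=[] holders={T1,T4}
Step 3: signal(T1) -> count=2 queue=[] holders={T4}
Step 4: signal(T4) -> count=3 queue=[] holders={none}
Step 5: wait(T3) -> count=2 queue=[] holders={T3}
Step 6: wait(T2) -> count=1 queue=[] holders={T2,T3}
Step 7: signal(T2) -> count=2 queue=[] holders={T3}
Step 8: wait(T4) -> count=1 queue=[] holders={T3,T4}
Step 9: wait(T2) -> count=0 queue=[] holders={T2,T3,T4}
Step 10: wait(T1) -> count=0 queue=[T1] holders={T2,T3,T4}
Step 11: signal(T2) -> count=0 queue=[] holders={T1,T3,T4}
Step 12: signal(T1) -> count=1 queue=[] holders={T3,T4}
Step 13: signal(T4) -> count=2 queue=[] holders={T3}
Step 14: wait(T1) -> count=1 queue=[] holders={T1,T3}
Final holders: {T1,T3} -> T1 in holders

Answer: yes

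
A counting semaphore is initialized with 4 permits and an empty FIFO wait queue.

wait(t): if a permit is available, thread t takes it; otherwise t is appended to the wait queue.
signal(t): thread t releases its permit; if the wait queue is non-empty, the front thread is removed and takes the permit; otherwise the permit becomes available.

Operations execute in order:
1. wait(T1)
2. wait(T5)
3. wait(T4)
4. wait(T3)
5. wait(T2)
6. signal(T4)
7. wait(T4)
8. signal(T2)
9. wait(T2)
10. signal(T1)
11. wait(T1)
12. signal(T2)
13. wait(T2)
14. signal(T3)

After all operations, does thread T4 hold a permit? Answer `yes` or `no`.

Answer: yes

Derivation:
Step 1: wait(T1) -> count=3 queue=[] holders={T1}
Step 2: wait(T5) -> count=2 queue=[] holders={T1,T5}
Step 3: wait(T4) -> count=1 queue=[] holders={T1,T4,T5}
Step 4: wait(T3) -> count=0 queue=[] holders={T1,T3,T4,T5}
Step 5: wait(T2) -> count=0 queue=[T2] holders={T1,T3,T4,T5}
Step 6: signal(T4) -> count=0 queue=[] holders={T1,T2,T3,T5}
Step 7: wait(T4) -> count=0 queue=[T4] holders={T1,T2,T3,T5}
Step 8: signal(T2) -> count=0 queue=[] holders={T1,T3,T4,T5}
Step 9: wait(T2) -> count=0 queue=[T2] holders={T1,T3,T4,T5}
Step 10: signal(T1) -> count=0 queue=[] holders={T2,T3,T4,T5}
Step 11: wait(T1) -> count=0 queue=[T1] holders={T2,T3,T4,T5}
Step 12: signal(T2) -> count=0 queue=[] holders={T1,T3,T4,T5}
Step 13: wait(T2) -> count=0 queue=[T2] holders={T1,T3,T4,T5}
Step 14: signal(T3) -> count=0 queue=[] holders={T1,T2,T4,T5}
Final holders: {T1,T2,T4,T5} -> T4 in holders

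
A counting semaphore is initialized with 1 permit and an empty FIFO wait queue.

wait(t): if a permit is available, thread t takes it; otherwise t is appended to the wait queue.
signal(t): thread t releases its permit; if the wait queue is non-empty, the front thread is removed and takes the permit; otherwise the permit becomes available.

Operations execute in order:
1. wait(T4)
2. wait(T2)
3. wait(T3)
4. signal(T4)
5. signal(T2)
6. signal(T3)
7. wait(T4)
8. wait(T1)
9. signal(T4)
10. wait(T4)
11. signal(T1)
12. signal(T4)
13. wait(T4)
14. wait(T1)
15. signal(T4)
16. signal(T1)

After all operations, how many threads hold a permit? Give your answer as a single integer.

Answer: 0

Derivation:
Step 1: wait(T4) -> count=0 queue=[] holders={T4}
Step 2: wait(T2) -> count=0 queue=[T2] holders={T4}
Step 3: wait(T3) -> count=0 queue=[T2,T3] holders={T4}
Step 4: signal(T4) -> count=0 queue=[T3] holders={T2}
Step 5: signal(T2) -> count=0 queue=[] holders={T3}
Step 6: signal(T3) -> count=1 queue=[] holders={none}
Step 7: wait(T4) -> count=0 queue=[] holders={T4}
Step 8: wait(T1) -> count=0 queue=[T1] holders={T4}
Step 9: signal(T4) -> count=0 queue=[] holders={T1}
Step 10: wait(T4) -> count=0 queue=[T4] holders={T1}
Step 11: signal(T1) -> count=0 queue=[] holders={T4}
Step 12: signal(T4) -> count=1 queue=[] holders={none}
Step 13: wait(T4) -> count=0 queue=[] holders={T4}
Step 14: wait(T1) -> count=0 queue=[T1] holders={T4}
Step 15: signal(T4) -> count=0 queue=[] holders={T1}
Step 16: signal(T1) -> count=1 queue=[] holders={none}
Final holders: {none} -> 0 thread(s)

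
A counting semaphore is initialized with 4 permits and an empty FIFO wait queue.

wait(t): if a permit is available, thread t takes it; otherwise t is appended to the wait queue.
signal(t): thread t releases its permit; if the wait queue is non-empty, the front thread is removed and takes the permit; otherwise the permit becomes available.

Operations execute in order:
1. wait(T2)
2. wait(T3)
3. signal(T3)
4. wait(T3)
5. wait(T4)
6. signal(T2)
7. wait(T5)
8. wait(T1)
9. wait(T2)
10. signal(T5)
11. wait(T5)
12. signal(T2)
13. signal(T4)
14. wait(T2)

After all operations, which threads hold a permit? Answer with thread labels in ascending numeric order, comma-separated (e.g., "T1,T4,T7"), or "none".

Answer: T1,T2,T3,T5

Derivation:
Step 1: wait(T2) -> count=3 queue=[] holders={T2}
Step 2: wait(T3) -> count=2 queue=[] holders={T2,T3}
Step 3: signal(T3) -> count=3 queue=[] holders={T2}
Step 4: wait(T3) -> count=2 queue=[] holders={T2,T3}
Step 5: wait(T4) -> count=1 queue=[] holders={T2,T3,T4}
Step 6: signal(T2) -> count=2 queue=[] holders={T3,T4}
Step 7: wait(T5) -> count=1 queue=[] holders={T3,T4,T5}
Step 8: wait(T1) -> count=0 queue=[] holders={T1,T3,T4,T5}
Step 9: wait(T2) -> count=0 queue=[T2] holders={T1,T3,T4,T5}
Step 10: signal(T5) -> count=0 queue=[] holders={T1,T2,T3,T4}
Step 11: wait(T5) -> count=0 queue=[T5] holders={T1,T2,T3,T4}
Step 12: signal(T2) -> count=0 queue=[] holders={T1,T3,T4,T5}
Step 13: signal(T4) -> count=1 queue=[] holders={T1,T3,T5}
Step 14: wait(T2) -> count=0 queue=[] holders={T1,T2,T3,T5}
Final holders: T1,T2,T3,T5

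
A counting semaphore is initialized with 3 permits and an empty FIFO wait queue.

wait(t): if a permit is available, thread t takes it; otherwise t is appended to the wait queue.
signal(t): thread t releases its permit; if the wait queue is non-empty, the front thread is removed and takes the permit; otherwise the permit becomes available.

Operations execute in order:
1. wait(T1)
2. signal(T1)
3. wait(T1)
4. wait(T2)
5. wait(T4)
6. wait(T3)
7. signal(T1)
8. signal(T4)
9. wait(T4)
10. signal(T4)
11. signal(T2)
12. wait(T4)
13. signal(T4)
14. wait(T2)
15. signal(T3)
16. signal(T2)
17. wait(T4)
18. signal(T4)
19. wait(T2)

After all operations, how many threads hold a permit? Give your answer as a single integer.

Answer: 1

Derivation:
Step 1: wait(T1) -> count=2 queue=[] holders={T1}
Step 2: signal(T1) -> count=3 queue=[] holders={none}
Step 3: wait(T1) -> count=2 queue=[] holders={T1}
Step 4: wait(T2) -> count=1 queue=[] holders={T1,T2}
Step 5: wait(T4) -> count=0 queue=[] holders={T1,T2,T4}
Step 6: wait(T3) -> count=0 queue=[T3] holders={T1,T2,T4}
Step 7: signal(T1) -> count=0 queue=[] holders={T2,T3,T4}
Step 8: signal(T4) -> count=1 queue=[] holders={T2,T3}
Step 9: wait(T4) -> count=0 queue=[] holders={T2,T3,T4}
Step 10: signal(T4) -> count=1 queue=[] holders={T2,T3}
Step 11: signal(T2) -> count=2 queue=[] holders={T3}
Step 12: wait(T4) -> count=1 queue=[] holders={T3,T4}
Step 13: signal(T4) -> count=2 queue=[] holders={T3}
Step 14: wait(T2) -> count=1 queue=[] holders={T2,T3}
Step 15: signal(T3) -> count=2 queue=[] holders={T2}
Step 16: signal(T2) -> count=3 queue=[] holders={none}
Step 17: wait(T4) -> count=2 queue=[] holders={T4}
Step 18: signal(T4) -> count=3 queue=[] holders={none}
Step 19: wait(T2) -> count=2 queue=[] holders={T2}
Final holders: {T2} -> 1 thread(s)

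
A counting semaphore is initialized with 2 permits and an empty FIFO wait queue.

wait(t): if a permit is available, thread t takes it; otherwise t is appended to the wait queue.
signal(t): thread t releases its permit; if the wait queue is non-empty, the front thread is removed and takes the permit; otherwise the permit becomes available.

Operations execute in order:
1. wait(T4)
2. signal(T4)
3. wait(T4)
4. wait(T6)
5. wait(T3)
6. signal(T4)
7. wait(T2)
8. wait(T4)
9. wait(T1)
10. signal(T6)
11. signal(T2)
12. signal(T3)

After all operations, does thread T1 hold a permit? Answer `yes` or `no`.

Answer: yes

Derivation:
Step 1: wait(T4) -> count=1 queue=[] holders={T4}
Step 2: signal(T4) -> count=2 queue=[] holders={none}
Step 3: wait(T4) -> count=1 queue=[] holders={T4}
Step 4: wait(T6) -> count=0 queue=[] holders={T4,T6}
Step 5: wait(T3) -> count=0 queue=[T3] holders={T4,T6}
Step 6: signal(T4) -> count=0 queue=[] holders={T3,T6}
Step 7: wait(T2) -> count=0 queue=[T2] holders={T3,T6}
Step 8: wait(T4) -> count=0 queue=[T2,T4] holders={T3,T6}
Step 9: wait(T1) -> count=0 queue=[T2,T4,T1] holders={T3,T6}
Step 10: signal(T6) -> count=0 queue=[T4,T1] holders={T2,T3}
Step 11: signal(T2) -> count=0 queue=[T1] holders={T3,T4}
Step 12: signal(T3) -> count=0 queue=[] holders={T1,T4}
Final holders: {T1,T4} -> T1 in holders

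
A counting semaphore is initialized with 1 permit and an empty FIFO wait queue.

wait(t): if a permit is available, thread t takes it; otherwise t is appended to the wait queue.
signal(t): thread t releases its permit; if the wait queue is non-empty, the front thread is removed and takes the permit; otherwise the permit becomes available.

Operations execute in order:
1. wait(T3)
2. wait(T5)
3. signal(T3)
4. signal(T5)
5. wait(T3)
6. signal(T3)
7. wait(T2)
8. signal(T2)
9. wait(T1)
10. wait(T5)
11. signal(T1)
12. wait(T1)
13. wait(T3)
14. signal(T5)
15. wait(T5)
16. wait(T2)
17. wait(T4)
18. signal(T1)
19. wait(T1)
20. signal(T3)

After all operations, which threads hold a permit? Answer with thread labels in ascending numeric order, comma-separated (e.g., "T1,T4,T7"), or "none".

Step 1: wait(T3) -> count=0 queue=[] holders={T3}
Step 2: wait(T5) -> count=0 queue=[T5] holders={T3}
Step 3: signal(T3) -> count=0 queue=[] holders={T5}
Step 4: signal(T5) -> count=1 queue=[] holders={none}
Step 5: wait(T3) -> count=0 queue=[] holders={T3}
Step 6: signal(T3) -> count=1 queue=[] holders={none}
Step 7: wait(T2) -> count=0 queue=[] holders={T2}
Step 8: signal(T2) -> count=1 queue=[] holders={none}
Step 9: wait(T1) -> count=0 queue=[] holders={T1}
Step 10: wait(T5) -> count=0 queue=[T5] holders={T1}
Step 11: signal(T1) -> count=0 queue=[] holders={T5}
Step 12: wait(T1) -> count=0 queue=[T1] holders={T5}
Step 13: wait(T3) -> count=0 queue=[T1,T3] holders={T5}
Step 14: signal(T5) -> count=0 queue=[T3] holders={T1}
Step 15: wait(T5) -> count=0 queue=[T3,T5] holders={T1}
Step 16: wait(T2) -> count=0 queue=[T3,T5,T2] holders={T1}
Step 17: wait(T4) -> count=0 queue=[T3,T5,T2,T4] holders={T1}
Step 18: signal(T1) -> count=0 queue=[T5,T2,T4] holders={T3}
Step 19: wait(T1) -> count=0 queue=[T5,T2,T4,T1] holders={T3}
Step 20: signal(T3) -> count=0 queue=[T2,T4,T1] holders={T5}
Final holders: T5

Answer: T5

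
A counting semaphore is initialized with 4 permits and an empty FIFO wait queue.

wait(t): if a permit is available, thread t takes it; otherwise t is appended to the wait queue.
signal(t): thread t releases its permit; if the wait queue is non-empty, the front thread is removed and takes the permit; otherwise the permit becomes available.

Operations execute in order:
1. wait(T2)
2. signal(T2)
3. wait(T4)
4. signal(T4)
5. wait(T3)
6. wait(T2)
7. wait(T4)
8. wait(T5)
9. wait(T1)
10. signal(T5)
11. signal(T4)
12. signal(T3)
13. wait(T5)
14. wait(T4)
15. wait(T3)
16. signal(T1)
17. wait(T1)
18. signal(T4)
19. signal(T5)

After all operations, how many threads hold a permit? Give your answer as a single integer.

Answer: 3

Derivation:
Step 1: wait(T2) -> count=3 queue=[] holders={T2}
Step 2: signal(T2) -> count=4 queue=[] holders={none}
Step 3: wait(T4) -> count=3 queue=[] holders={T4}
Step 4: signal(T4) -> count=4 queue=[] holders={none}
Step 5: wait(T3) -> count=3 queue=[] holders={T3}
Step 6: wait(T2) -> count=2 queue=[] holders={T2,T3}
Step 7: wait(T4) -> count=1 queue=[] holders={T2,T3,T4}
Step 8: wait(T5) -> count=0 queue=[] holders={T2,T3,T4,T5}
Step 9: wait(T1) -> count=0 queue=[T1] holders={T2,T3,T4,T5}
Step 10: signal(T5) -> count=0 queue=[] holders={T1,T2,T3,T4}
Step 11: signal(T4) -> count=1 queue=[] holders={T1,T2,T3}
Step 12: signal(T3) -> count=2 queue=[] holders={T1,T2}
Step 13: wait(T5) -> count=1 queue=[] holders={T1,T2,T5}
Step 14: wait(T4) -> count=0 queue=[] holders={T1,T2,T4,T5}
Step 15: wait(T3) -> count=0 queue=[T3] holders={T1,T2,T4,T5}
Step 16: signal(T1) -> count=0 queue=[] holders={T2,T3,T4,T5}
Step 17: wait(T1) -> count=0 queue=[T1] holders={T2,T3,T4,T5}
Step 18: signal(T4) -> count=0 queue=[] holders={T1,T2,T3,T5}
Step 19: signal(T5) -> count=1 queue=[] holders={T1,T2,T3}
Final holders: {T1,T2,T3} -> 3 thread(s)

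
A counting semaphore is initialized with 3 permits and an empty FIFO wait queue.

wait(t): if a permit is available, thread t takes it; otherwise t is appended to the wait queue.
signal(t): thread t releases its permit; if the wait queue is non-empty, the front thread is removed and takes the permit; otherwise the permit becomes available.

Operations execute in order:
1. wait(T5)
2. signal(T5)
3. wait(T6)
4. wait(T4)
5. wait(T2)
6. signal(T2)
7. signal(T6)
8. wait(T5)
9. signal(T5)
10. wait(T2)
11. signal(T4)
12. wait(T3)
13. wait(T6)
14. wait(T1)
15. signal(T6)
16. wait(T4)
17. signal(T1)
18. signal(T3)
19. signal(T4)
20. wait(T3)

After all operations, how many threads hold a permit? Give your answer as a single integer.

Step 1: wait(T5) -> count=2 queue=[] holders={T5}
Step 2: signal(T5) -> count=3 queue=[] holders={none}
Step 3: wait(T6) -> count=2 queue=[] holders={T6}
Step 4: wait(T4) -> count=1 queue=[] holders={T4,T6}
Step 5: wait(T2) -> count=0 queue=[] holders={T2,T4,T6}
Step 6: signal(T2) -> count=1 queue=[] holders={T4,T6}
Step 7: signal(T6) -> count=2 queue=[] holders={T4}
Step 8: wait(T5) -> count=1 queue=[] holders={T4,T5}
Step 9: signal(T5) -> count=2 queue=[] holders={T4}
Step 10: wait(T2) -> count=1 queue=[] holders={T2,T4}
Step 11: signal(T4) -> count=2 queue=[] holders={T2}
Step 12: wait(T3) -> count=1 queue=[] holders={T2,T3}
Step 13: wait(T6) -> count=0 queue=[] holders={T2,T3,T6}
Step 14: wait(T1) -> count=0 queue=[T1] holders={T2,T3,T6}
Step 15: signal(T6) -> count=0 queue=[] holders={T1,T2,T3}
Step 16: wait(T4) -> count=0 queue=[T4] holders={T1,T2,T3}
Step 17: signal(T1) -> count=0 queue=[] holders={T2,T3,T4}
Step 18: signal(T3) -> count=1 queue=[] holders={T2,T4}
Step 19: signal(T4) -> count=2 queue=[] holders={T2}
Step 20: wait(T3) -> count=1 queue=[] holders={T2,T3}
Final holders: {T2,T3} -> 2 thread(s)

Answer: 2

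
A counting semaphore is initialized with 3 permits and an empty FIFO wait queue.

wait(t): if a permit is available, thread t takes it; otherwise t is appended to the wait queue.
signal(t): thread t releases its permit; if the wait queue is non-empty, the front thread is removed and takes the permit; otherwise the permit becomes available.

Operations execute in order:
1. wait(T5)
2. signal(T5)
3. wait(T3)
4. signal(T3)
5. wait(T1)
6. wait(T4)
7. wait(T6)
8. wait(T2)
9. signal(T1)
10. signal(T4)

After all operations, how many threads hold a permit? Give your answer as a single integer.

Answer: 2

Derivation:
Step 1: wait(T5) -> count=2 queue=[] holders={T5}
Step 2: signal(T5) -> count=3 queue=[] holders={none}
Step 3: wait(T3) -> count=2 queue=[] holders={T3}
Step 4: signal(T3) -> count=3 queue=[] holders={none}
Step 5: wait(T1) -> count=2 queue=[] holders={T1}
Step 6: wait(T4) -> count=1 queue=[] holders={T1,T4}
Step 7: wait(T6) -> count=0 queue=[] holders={T1,T4,T6}
Step 8: wait(T2) -> count=0 queue=[T2] holders={T1,T4,T6}
Step 9: signal(T1) -> count=0 queue=[] holders={T2,T4,T6}
Step 10: signal(T4) -> count=1 queue=[] holders={T2,T6}
Final holders: {T2,T6} -> 2 thread(s)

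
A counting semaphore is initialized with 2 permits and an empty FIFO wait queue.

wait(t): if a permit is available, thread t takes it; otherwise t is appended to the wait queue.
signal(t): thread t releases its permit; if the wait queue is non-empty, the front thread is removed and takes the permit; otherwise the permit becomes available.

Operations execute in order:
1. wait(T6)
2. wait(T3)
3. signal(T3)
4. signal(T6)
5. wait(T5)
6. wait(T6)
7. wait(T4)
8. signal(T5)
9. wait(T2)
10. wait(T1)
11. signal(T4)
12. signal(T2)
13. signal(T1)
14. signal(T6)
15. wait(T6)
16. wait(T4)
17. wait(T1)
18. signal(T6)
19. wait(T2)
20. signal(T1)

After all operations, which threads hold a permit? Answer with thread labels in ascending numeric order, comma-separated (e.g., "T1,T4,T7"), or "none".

Answer: T2,T4

Derivation:
Step 1: wait(T6) -> count=1 queue=[] holders={T6}
Step 2: wait(T3) -> count=0 queue=[] holders={T3,T6}
Step 3: signal(T3) -> count=1 queue=[] holders={T6}
Step 4: signal(T6) -> count=2 queue=[] holders={none}
Step 5: wait(T5) -> count=1 queue=[] holders={T5}
Step 6: wait(T6) -> count=0 queue=[] holders={T5,T6}
Step 7: wait(T4) -> count=0 queue=[T4] holders={T5,T6}
Step 8: signal(T5) -> count=0 queue=[] holders={T4,T6}
Step 9: wait(T2) -> count=0 queue=[T2] holders={T4,T6}
Step 10: wait(T1) -> count=0 queue=[T2,T1] holders={T4,T6}
Step 11: signal(T4) -> count=0 queue=[T1] holders={T2,T6}
Step 12: signal(T2) -> count=0 queue=[] holders={T1,T6}
Step 13: signal(T1) -> count=1 queue=[] holders={T6}
Step 14: signal(T6) -> count=2 queue=[] holders={none}
Step 15: wait(T6) -> count=1 queue=[] holders={T6}
Step 16: wait(T4) -> count=0 queue=[] holders={T4,T6}
Step 17: wait(T1) -> count=0 queue=[T1] holders={T4,T6}
Step 18: signal(T6) -> count=0 queue=[] holders={T1,T4}
Step 19: wait(T2) -> count=0 queue=[T2] holders={T1,T4}
Step 20: signal(T1) -> count=0 queue=[] holders={T2,T4}
Final holders: T2,T4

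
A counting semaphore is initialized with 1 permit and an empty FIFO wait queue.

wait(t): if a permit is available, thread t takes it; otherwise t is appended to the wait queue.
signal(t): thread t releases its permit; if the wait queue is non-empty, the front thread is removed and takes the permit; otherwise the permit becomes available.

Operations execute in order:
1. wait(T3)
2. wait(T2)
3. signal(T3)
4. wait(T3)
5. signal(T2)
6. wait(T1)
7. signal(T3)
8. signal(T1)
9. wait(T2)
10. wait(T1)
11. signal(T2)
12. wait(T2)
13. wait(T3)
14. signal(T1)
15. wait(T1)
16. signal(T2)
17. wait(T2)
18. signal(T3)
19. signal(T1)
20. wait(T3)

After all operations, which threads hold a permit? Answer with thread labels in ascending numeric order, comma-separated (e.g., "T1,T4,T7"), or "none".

Answer: T2

Derivation:
Step 1: wait(T3) -> count=0 queue=[] holders={T3}
Step 2: wait(T2) -> count=0 queue=[T2] holders={T3}
Step 3: signal(T3) -> count=0 queue=[] holders={T2}
Step 4: wait(T3) -> count=0 queue=[T3] holders={T2}
Step 5: signal(T2) -> count=0 queue=[] holders={T3}
Step 6: wait(T1) -> count=0 queue=[T1] holders={T3}
Step 7: signal(T3) -> count=0 queue=[] holders={T1}
Step 8: signal(T1) -> count=1 queue=[] holders={none}
Step 9: wait(T2) -> count=0 queue=[] holders={T2}
Step 10: wait(T1) -> count=0 queue=[T1] holders={T2}
Step 11: signal(T2) -> count=0 queue=[] holders={T1}
Step 12: wait(T2) -> count=0 queue=[T2] holders={T1}
Step 13: wait(T3) -> count=0 queue=[T2,T3] holders={T1}
Step 14: signal(T1) -> count=0 queue=[T3] holders={T2}
Step 15: wait(T1) -> count=0 queue=[T3,T1] holders={T2}
Step 16: signal(T2) -> count=0 queue=[T1] holders={T3}
Step 17: wait(T2) -> count=0 queue=[T1,T2] holders={T3}
Step 18: signal(T3) -> count=0 queue=[T2] holders={T1}
Step 19: signal(T1) -> count=0 queue=[] holders={T2}
Step 20: wait(T3) -> count=0 queue=[T3] holders={T2}
Final holders: T2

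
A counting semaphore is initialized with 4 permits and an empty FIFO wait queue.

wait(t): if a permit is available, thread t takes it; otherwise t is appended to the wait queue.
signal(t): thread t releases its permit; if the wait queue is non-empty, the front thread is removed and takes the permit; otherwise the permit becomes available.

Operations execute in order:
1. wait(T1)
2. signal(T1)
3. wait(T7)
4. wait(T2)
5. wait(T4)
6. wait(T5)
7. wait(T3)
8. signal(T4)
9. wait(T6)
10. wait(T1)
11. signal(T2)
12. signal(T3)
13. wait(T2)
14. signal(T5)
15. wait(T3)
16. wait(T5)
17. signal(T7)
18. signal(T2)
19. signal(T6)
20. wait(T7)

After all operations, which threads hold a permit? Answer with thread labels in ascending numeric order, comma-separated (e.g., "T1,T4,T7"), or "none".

Step 1: wait(T1) -> count=3 queue=[] holders={T1}
Step 2: signal(T1) -> count=4 queue=[] holders={none}
Step 3: wait(T7) -> count=3 queue=[] holders={T7}
Step 4: wait(T2) -> count=2 queue=[] holders={T2,T7}
Step 5: wait(T4) -> count=1 queue=[] holders={T2,T4,T7}
Step 6: wait(T5) -> count=0 queue=[] holders={T2,T4,T5,T7}
Step 7: wait(T3) -> count=0 queue=[T3] holders={T2,T4,T5,T7}
Step 8: signal(T4) -> count=0 queue=[] holders={T2,T3,T5,T7}
Step 9: wait(T6) -> count=0 queue=[T6] holders={T2,T3,T5,T7}
Step 10: wait(T1) -> count=0 queue=[T6,T1] holders={T2,T3,T5,T7}
Step 11: signal(T2) -> count=0 queue=[T1] holders={T3,T5,T6,T7}
Step 12: signal(T3) -> count=0 queue=[] holders={T1,T5,T6,T7}
Step 13: wait(T2) -> count=0 queue=[T2] holders={T1,T5,T6,T7}
Step 14: signal(T5) -> count=0 queue=[] holders={T1,T2,T6,T7}
Step 15: wait(T3) -> count=0 queue=[T3] holders={T1,T2,T6,T7}
Step 16: wait(T5) -> count=0 queue=[T3,T5] holders={T1,T2,T6,T7}
Step 17: signal(T7) -> count=0 queue=[T5] holders={T1,T2,T3,T6}
Step 18: signal(T2) -> count=0 queue=[] holders={T1,T3,T5,T6}
Step 19: signal(T6) -> count=1 queue=[] holders={T1,T3,T5}
Step 20: wait(T7) -> count=0 queue=[] holders={T1,T3,T5,T7}
Final holders: T1,T3,T5,T7

Answer: T1,T3,T5,T7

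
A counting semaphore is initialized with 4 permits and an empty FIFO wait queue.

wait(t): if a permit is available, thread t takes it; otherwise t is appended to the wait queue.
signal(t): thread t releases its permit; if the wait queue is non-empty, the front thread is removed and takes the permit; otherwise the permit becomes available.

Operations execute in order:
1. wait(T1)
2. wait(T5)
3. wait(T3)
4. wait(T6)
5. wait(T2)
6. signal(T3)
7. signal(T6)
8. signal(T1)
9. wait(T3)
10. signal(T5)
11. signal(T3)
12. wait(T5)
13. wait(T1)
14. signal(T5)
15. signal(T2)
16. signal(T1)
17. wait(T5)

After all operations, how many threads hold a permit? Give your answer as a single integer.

Answer: 1

Derivation:
Step 1: wait(T1) -> count=3 queue=[] holders={T1}
Step 2: wait(T5) -> count=2 queue=[] holders={T1,T5}
Step 3: wait(T3) -> count=1 queue=[] holders={T1,T3,T5}
Step 4: wait(T6) -> count=0 queue=[] holders={T1,T3,T5,T6}
Step 5: wait(T2) -> count=0 queue=[T2] holders={T1,T3,T5,T6}
Step 6: signal(T3) -> count=0 queue=[] holders={T1,T2,T5,T6}
Step 7: signal(T6) -> count=1 queue=[] holders={T1,T2,T5}
Step 8: signal(T1) -> count=2 queue=[] holders={T2,T5}
Step 9: wait(T3) -> count=1 queue=[] holders={T2,T3,T5}
Step 10: signal(T5) -> count=2 queue=[] holders={T2,T3}
Step 11: signal(T3) -> count=3 queue=[] holders={T2}
Step 12: wait(T5) -> count=2 queue=[] holders={T2,T5}
Step 13: wait(T1) -> count=1 queue=[] holders={T1,T2,T5}
Step 14: signal(T5) -> count=2 queue=[] holders={T1,T2}
Step 15: signal(T2) -> count=3 queue=[] holders={T1}
Step 16: signal(T1) -> count=4 queue=[] holders={none}
Step 17: wait(T5) -> count=3 queue=[] holders={T5}
Final holders: {T5} -> 1 thread(s)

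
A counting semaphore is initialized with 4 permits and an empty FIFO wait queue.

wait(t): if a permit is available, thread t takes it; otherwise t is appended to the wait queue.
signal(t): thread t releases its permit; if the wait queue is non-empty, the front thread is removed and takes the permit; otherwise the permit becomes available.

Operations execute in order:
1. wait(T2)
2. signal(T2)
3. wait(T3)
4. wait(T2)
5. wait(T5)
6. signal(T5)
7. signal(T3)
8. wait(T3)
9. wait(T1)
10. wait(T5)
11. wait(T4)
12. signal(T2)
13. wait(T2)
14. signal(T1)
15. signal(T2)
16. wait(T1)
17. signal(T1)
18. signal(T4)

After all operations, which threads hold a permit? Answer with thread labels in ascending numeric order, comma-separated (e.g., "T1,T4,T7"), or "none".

Answer: T3,T5

Derivation:
Step 1: wait(T2) -> count=3 queue=[] holders={T2}
Step 2: signal(T2) -> count=4 queue=[] holders={none}
Step 3: wait(T3) -> count=3 queue=[] holders={T3}
Step 4: wait(T2) -> count=2 queue=[] holders={T2,T3}
Step 5: wait(T5) -> count=1 queue=[] holders={T2,T3,T5}
Step 6: signal(T5) -> count=2 queue=[] holders={T2,T3}
Step 7: signal(T3) -> count=3 queue=[] holders={T2}
Step 8: wait(T3) -> count=2 queue=[] holders={T2,T3}
Step 9: wait(T1) -> count=1 queue=[] holders={T1,T2,T3}
Step 10: wait(T5) -> count=0 queue=[] holders={T1,T2,T3,T5}
Step 11: wait(T4) -> count=0 queue=[T4] holders={T1,T2,T3,T5}
Step 12: signal(T2) -> count=0 queue=[] holders={T1,T3,T4,T5}
Step 13: wait(T2) -> count=0 queue=[T2] holders={T1,T3,T4,T5}
Step 14: signal(T1) -> count=0 queue=[] holders={T2,T3,T4,T5}
Step 15: signal(T2) -> count=1 queue=[] holders={T3,T4,T5}
Step 16: wait(T1) -> count=0 queue=[] holders={T1,T3,T4,T5}
Step 17: signal(T1) -> count=1 queue=[] holders={T3,T4,T5}
Step 18: signal(T4) -> count=2 queue=[] holders={T3,T5}
Final holders: T3,T5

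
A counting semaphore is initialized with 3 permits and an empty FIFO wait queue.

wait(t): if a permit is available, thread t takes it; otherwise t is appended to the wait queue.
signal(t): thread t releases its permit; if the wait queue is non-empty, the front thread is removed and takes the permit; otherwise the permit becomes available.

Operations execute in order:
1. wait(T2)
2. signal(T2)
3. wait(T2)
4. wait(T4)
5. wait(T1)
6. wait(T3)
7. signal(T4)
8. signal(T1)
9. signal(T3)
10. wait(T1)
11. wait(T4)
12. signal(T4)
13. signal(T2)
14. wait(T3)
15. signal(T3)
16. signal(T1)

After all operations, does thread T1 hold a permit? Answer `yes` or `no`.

Answer: no

Derivation:
Step 1: wait(T2) -> count=2 queue=[] holders={T2}
Step 2: signal(T2) -> count=3 queue=[] holders={none}
Step 3: wait(T2) -> count=2 queue=[] holders={T2}
Step 4: wait(T4) -> count=1 queue=[] holders={T2,T4}
Step 5: wait(T1) -> count=0 queue=[] holders={T1,T2,T4}
Step 6: wait(T3) -> count=0 queue=[T3] holders={T1,T2,T4}
Step 7: signal(T4) -> count=0 queue=[] holders={T1,T2,T3}
Step 8: signal(T1) -> count=1 queue=[] holders={T2,T3}
Step 9: signal(T3) -> count=2 queue=[] holders={T2}
Step 10: wait(T1) -> count=1 queue=[] holders={T1,T2}
Step 11: wait(T4) -> count=0 queue=[] holders={T1,T2,T4}
Step 12: signal(T4) -> count=1 queue=[] holders={T1,T2}
Step 13: signal(T2) -> count=2 queue=[] holders={T1}
Step 14: wait(T3) -> count=1 queue=[] holders={T1,T3}
Step 15: signal(T3) -> count=2 queue=[] holders={T1}
Step 16: signal(T1) -> count=3 queue=[] holders={none}
Final holders: {none} -> T1 not in holders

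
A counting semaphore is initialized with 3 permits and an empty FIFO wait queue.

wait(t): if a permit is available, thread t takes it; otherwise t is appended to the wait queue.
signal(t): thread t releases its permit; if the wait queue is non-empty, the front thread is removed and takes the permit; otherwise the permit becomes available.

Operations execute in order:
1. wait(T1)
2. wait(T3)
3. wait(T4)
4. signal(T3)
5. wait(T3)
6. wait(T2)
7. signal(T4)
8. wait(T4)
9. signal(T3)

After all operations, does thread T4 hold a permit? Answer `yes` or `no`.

Step 1: wait(T1) -> count=2 queue=[] holders={T1}
Step 2: wait(T3) -> count=1 queue=[] holders={T1,T3}
Step 3: wait(T4) -> count=0 queue=[] holders={T1,T3,T4}
Step 4: signal(T3) -> count=1 queue=[] holders={T1,T4}
Step 5: wait(T3) -> count=0 queue=[] holders={T1,T3,T4}
Step 6: wait(T2) -> count=0 queue=[T2] holders={T1,T3,T4}
Step 7: signal(T4) -> count=0 queue=[] holders={T1,T2,T3}
Step 8: wait(T4) -> count=0 queue=[T4] holders={T1,T2,T3}
Step 9: signal(T3) -> count=0 queue=[] holders={T1,T2,T4}
Final holders: {T1,T2,T4} -> T4 in holders

Answer: yes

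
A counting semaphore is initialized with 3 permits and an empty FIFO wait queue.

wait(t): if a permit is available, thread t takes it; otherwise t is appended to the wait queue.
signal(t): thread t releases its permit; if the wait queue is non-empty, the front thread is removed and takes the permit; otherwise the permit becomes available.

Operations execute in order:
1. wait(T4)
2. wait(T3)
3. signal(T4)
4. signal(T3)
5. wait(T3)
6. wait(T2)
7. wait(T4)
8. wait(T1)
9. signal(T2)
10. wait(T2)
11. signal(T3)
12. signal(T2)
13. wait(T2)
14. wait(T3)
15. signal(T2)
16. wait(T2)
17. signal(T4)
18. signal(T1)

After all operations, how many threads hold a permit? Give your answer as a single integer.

Step 1: wait(T4) -> count=2 queue=[] holders={T4}
Step 2: wait(T3) -> count=1 queue=[] holders={T3,T4}
Step 3: signal(T4) -> count=2 queue=[] holders={T3}
Step 4: signal(T3) -> count=3 queue=[] holders={none}
Step 5: wait(T3) -> count=2 queue=[] holders={T3}
Step 6: wait(T2) -> count=1 queue=[] holders={T2,T3}
Step 7: wait(T4) -> count=0 queue=[] holders={T2,T3,T4}
Step 8: wait(T1) -> count=0 queue=[T1] holders={T2,T3,T4}
Step 9: signal(T2) -> count=0 queue=[] holders={T1,T3,T4}
Step 10: wait(T2) -> count=0 queue=[T2] holders={T1,T3,T4}
Step 11: signal(T3) -> count=0 queue=[] holders={T1,T2,T4}
Step 12: signal(T2) -> count=1 queue=[] holders={T1,T4}
Step 13: wait(T2) -> count=0 queue=[] holders={T1,T2,T4}
Step 14: wait(T3) -> count=0 queue=[T3] holders={T1,T2,T4}
Step 15: signal(T2) -> count=0 queue=[] holders={T1,T3,T4}
Step 16: wait(T2) -> count=0 queue=[T2] holders={T1,T3,T4}
Step 17: signal(T4) -> count=0 queue=[] holders={T1,T2,T3}
Step 18: signal(T1) -> count=1 queue=[] holders={T2,T3}
Final holders: {T2,T3} -> 2 thread(s)

Answer: 2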